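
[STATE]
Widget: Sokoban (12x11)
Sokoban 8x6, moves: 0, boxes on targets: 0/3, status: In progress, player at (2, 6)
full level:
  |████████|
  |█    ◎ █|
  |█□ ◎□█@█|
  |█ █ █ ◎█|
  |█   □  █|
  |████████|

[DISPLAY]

████████    
█    ◎ █    
█□ ◎□█@█    
█ █ █ ◎█    
█   □  █    
████████    
Moves: 0  0/
            
            
            
            


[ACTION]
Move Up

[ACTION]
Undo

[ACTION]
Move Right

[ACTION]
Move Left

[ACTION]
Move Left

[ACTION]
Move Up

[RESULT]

████████    
█    ◎@█    
█□ ◎□█ █    
█ █ █ ◎█    
█   □  █    
████████    
Moves: 1  0/
            
            
            
            


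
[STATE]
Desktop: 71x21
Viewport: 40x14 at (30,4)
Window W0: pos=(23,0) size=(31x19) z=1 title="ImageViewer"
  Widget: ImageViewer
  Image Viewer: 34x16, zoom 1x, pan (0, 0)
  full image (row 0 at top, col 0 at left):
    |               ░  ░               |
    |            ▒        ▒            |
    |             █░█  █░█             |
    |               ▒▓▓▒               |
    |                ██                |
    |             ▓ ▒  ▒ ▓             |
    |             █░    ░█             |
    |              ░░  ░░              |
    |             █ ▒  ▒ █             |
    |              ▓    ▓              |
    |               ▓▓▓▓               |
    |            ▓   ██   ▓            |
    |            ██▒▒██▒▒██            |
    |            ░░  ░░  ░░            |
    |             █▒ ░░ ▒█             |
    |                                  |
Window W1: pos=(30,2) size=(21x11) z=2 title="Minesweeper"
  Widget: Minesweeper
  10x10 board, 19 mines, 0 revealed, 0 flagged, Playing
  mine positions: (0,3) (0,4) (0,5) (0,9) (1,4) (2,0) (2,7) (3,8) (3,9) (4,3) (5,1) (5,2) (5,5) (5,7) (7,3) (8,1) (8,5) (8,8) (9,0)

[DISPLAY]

┠───────────────────┨  ┃                
┃■■■■■■■■■■         ┃  ┃                
┃■■■■■■■■■■         ┃  ┃                
┃■■■■■■■■■■         ┃  ┃                
┃■■■■■■■■■■         ┃  ┃                
┃■■■■■■■■■■         ┃  ┃                
┃■■■■■■■■■■         ┃  ┃                
┃■■■■■■■■■■         ┃  ┃                
┗━━━━━━━━━━━━━━━━━━━┛  ┃                
         ▓▓▓▓          ┃                
      ▓   ██   ▓       ┃                
      ██▒▒██▒▒██       ┃                
      ░░  ░░  ░░       ┃                
       █▒ ░░ ▒█        ┃                


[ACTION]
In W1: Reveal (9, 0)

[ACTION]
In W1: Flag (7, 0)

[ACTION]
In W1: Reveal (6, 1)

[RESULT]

┠───────────────────┨  ┃                
┃■■■✹✹✹■■■✹         ┃  ┃                
┃■■■■✹■■■■■         ┃  ┃                
┃✹■■■■■■✹■■         ┃  ┃                
┃■■■■■■■■✹✹         ┃  ┃                
┃■■■✹■■■■■■         ┃  ┃                
┃■✹✹■■✹■✹■■         ┃  ┃                
┃■■■■■■■■■■         ┃  ┃                
┗━━━━━━━━━━━━━━━━━━━┛  ┃                
         ▓▓▓▓          ┃                
      ▓   ██   ▓       ┃                
      ██▒▒██▒▒██       ┃                
      ░░  ░░  ░░       ┃                
       █▒ ░░ ▒█        ┃                


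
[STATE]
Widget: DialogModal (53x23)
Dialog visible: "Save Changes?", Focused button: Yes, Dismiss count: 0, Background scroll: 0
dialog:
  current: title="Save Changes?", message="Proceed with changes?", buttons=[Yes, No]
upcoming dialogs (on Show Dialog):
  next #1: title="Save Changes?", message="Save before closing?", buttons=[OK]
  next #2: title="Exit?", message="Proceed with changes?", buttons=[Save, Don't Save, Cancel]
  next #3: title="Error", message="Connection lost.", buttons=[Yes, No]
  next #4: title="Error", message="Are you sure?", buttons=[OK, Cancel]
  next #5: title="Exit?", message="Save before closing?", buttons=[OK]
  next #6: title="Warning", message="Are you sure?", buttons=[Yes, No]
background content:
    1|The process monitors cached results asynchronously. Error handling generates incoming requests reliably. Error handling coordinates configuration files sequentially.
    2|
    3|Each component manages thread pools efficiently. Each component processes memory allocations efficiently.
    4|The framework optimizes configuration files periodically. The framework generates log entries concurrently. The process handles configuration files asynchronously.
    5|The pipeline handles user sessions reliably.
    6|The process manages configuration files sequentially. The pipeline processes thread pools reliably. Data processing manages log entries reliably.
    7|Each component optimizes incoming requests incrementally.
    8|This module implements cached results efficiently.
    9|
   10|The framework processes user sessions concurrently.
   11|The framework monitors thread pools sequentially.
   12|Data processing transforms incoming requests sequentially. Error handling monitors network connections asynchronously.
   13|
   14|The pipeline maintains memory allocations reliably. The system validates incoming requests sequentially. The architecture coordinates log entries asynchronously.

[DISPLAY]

The process monitors cached results asynchronously. E
                                                     
Each component manages thread pools efficiently. Each
The framework optimizes configuration files periodica
The pipeline handles user sessions reliably.         
The process manages configuration files sequentially.
Each component optimizes incoming requests incrementa
This module implements cached results efficiently.   
                                                     
The framework ┌───────────────────────┐oncurrently.  
The framework │     Save Changes?     │uentially.    
Data processin│ Proceed with changes? │uests sequenti
              │       [Yes]  No       │              
The pipeline m└───────────────────────┘ns reliably. T
                                                     
                                                     
                                                     
                                                     
                                                     
                                                     
                                                     
                                                     
                                                     


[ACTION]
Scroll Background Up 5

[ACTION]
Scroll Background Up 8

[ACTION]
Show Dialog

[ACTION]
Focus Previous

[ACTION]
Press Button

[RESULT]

The process monitors cached results asynchronously. E
                                                     
Each component manages thread pools efficiently. Each
The framework optimizes configuration files periodica
The pipeline handles user sessions reliably.         
The process manages configuration files sequentially.
Each component optimizes incoming requests incrementa
This module implements cached results efficiently.   
                                                     
The framework processes user sessions concurrently.  
The framework monitors thread pools sequentially.    
Data processing transforms incoming requests sequenti
                                                     
The pipeline maintains memory allocations reliably. T
                                                     
                                                     
                                                     
                                                     
                                                     
                                                     
                                                     
                                                     
                                                     


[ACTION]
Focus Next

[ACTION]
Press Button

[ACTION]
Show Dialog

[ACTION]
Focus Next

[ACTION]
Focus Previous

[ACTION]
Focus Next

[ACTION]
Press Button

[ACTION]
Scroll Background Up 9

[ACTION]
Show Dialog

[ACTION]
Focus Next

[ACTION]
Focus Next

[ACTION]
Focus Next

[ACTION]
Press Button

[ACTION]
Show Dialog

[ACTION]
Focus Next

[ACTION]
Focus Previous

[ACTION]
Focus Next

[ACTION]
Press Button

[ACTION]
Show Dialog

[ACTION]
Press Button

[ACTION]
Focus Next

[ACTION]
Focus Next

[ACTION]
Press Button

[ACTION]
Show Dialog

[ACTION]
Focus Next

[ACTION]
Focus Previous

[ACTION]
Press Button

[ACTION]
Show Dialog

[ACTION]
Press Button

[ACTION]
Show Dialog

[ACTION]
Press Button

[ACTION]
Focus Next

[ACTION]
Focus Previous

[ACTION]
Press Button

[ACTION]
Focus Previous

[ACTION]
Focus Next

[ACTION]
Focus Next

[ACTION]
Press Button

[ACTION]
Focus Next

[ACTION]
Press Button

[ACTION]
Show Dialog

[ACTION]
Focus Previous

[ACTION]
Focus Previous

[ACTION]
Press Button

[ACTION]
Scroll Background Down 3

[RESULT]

The framework optimizes configuration files periodica
The pipeline handles user sessions reliably.         
The process manages configuration files sequentially.
Each component optimizes incoming requests incrementa
This module implements cached results efficiently.   
                                                     
The framework processes user sessions concurrently.  
The framework monitors thread pools sequentially.    
Data processing transforms incoming requests sequenti
                                                     
The pipeline maintains memory allocations reliably. T
                                                     
                                                     
                                                     
                                                     
                                                     
                                                     
                                                     
                                                     
                                                     
                                                     
                                                     
                                                     


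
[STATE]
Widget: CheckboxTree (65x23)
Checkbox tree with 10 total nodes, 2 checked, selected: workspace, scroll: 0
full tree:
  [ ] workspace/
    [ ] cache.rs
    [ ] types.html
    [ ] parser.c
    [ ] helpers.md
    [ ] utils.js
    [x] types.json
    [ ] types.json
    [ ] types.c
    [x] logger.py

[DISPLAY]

>[-] workspace/                                                  
   [ ] cache.rs                                                  
   [ ] types.html                                                
   [ ] parser.c                                                  
   [ ] helpers.md                                                
   [ ] utils.js                                                  
   [x] types.json                                                
   [ ] types.json                                                
   [ ] types.c                                                   
   [x] logger.py                                                 
                                                                 
                                                                 
                                                                 
                                                                 
                                                                 
                                                                 
                                                                 
                                                                 
                                                                 
                                                                 
                                                                 
                                                                 
                                                                 


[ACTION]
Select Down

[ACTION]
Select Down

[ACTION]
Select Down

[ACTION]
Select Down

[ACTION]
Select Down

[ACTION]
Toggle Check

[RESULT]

 [-] workspace/                                                  
   [ ] cache.rs                                                  
   [ ] types.html                                                
   [ ] parser.c                                                  
   [ ] helpers.md                                                
>  [x] utils.js                                                  
   [x] types.json                                                
   [ ] types.json                                                
   [ ] types.c                                                   
   [x] logger.py                                                 
                                                                 
                                                                 
                                                                 
                                                                 
                                                                 
                                                                 
                                                                 
                                                                 
                                                                 
                                                                 
                                                                 
                                                                 
                                                                 


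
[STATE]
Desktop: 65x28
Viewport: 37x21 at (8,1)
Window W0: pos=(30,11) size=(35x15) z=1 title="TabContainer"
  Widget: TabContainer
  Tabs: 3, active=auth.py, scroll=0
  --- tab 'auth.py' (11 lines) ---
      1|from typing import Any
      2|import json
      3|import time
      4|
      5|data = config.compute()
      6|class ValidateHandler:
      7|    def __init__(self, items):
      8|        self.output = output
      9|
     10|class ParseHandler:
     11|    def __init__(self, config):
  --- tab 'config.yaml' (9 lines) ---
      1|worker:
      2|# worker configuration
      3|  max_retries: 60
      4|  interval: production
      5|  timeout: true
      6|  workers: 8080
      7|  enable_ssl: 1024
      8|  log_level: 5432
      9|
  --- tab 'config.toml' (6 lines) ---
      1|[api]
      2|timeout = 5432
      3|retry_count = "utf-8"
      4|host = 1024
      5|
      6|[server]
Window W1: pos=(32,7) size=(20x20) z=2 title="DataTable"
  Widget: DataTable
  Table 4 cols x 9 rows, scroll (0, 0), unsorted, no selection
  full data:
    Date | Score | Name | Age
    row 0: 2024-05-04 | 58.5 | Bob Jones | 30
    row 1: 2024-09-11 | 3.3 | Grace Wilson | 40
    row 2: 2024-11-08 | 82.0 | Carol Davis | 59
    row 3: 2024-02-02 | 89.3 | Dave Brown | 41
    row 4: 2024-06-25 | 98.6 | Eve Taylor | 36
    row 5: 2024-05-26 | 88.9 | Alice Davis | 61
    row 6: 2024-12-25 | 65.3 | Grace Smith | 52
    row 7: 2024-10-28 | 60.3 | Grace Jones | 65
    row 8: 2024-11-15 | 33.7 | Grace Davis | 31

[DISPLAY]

                                     
                                     
                                     
                                     
                                     
                                     
                        ┏━━━━━━━━━━━━
                        ┃ DataTable  
                        ┠────────────
                        ┃Date      │S
                      ┏━┃──────────┼─
                      ┃ ┃2024-05-04│5
                      ┠─┃2024-09-11│3
                      ┃[┃2024-11-08│8
                      ┃─┃2024-02-02│8
                      ┃f┃2024-06-25│9
                      ┃i┃2024-05-26│8
                      ┃i┃2024-12-25│6
                      ┃ ┃2024-10-28│6
                      ┃d┃2024-11-15│3
                      ┃c┃            


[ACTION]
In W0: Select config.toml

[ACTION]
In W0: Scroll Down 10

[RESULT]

                                     
                                     
                                     
                                     
                                     
                                     
                        ┏━━━━━━━━━━━━
                        ┃ DataTable  
                        ┠────────────
                        ┃Date      │S
                      ┏━┃──────────┼─
                      ┃ ┃2024-05-04│5
                      ┠─┃2024-09-11│3
                      ┃ ┃2024-11-08│8
                      ┃─┃2024-02-02│8
                      ┃[┃2024-06-25│9
                      ┃ ┃2024-05-26│8
                      ┃ ┃2024-12-25│6
                      ┃ ┃2024-10-28│6
                      ┃ ┃2024-11-15│3
                      ┃ ┃            


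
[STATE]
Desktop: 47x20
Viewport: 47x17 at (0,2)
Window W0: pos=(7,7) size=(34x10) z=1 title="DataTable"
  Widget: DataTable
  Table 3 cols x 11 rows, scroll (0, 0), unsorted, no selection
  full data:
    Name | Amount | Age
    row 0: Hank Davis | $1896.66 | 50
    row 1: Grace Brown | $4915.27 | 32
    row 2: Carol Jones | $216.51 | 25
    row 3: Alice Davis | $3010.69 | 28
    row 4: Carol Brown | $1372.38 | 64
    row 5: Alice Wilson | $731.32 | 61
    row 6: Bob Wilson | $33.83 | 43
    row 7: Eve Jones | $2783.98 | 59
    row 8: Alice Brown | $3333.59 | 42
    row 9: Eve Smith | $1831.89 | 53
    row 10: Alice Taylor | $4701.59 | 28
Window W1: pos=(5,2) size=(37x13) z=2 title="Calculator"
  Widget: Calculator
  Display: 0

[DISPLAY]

     ┏━━━━━━━━━━━━━━━━━━━━━━━━━━━━━━━━━━━┓     
     ┃ Calculator                        ┃     
     ┠───────────────────────────────────┨     
     ┃                                  0┃     
     ┃┌───┬───┬───┬───┐                  ┃     
     ┃│ 7 │ 8 │ 9 │ ÷ │                  ┃     
     ┃├───┼───┼───┼───┤                  ┃     
     ┃│ 4 │ 5 │ 6 │ × │                  ┃     
     ┃├───┼───┼───┼───┤                  ┃     
     ┃│ 1 │ 2 │ 3 │ - │                  ┃     
     ┃├───┼───┼───┼───┤                  ┃     
     ┃│ 0 │ . │ = │ + │                  ┃     
     ┗━━━━━━━━━━━━━━━━━━━━━━━━━━━━━━━━━━━┛     
       ┃Alice Davis │$3010.69│28        ┃      
       ┗━━━━━━━━━━━━━━━━━━━━━━━━━━━━━━━━┛      
                                               
                                               


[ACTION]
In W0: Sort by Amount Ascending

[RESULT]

     ┏━━━━━━━━━━━━━━━━━━━━━━━━━━━━━━━━━━━┓     
     ┃ Calculator                        ┃     
     ┠───────────────────────────────────┨     
     ┃                                  0┃     
     ┃┌───┬───┬───┬───┐                  ┃     
     ┃│ 7 │ 8 │ 9 │ ÷ │                  ┃     
     ┃├───┼───┼───┼───┤                  ┃     
     ┃│ 4 │ 5 │ 6 │ × │                  ┃     
     ┃├───┼───┼───┼───┤                  ┃     
     ┃│ 1 │ 2 │ 3 │ - │                  ┃     
     ┃├───┼───┼───┼───┤                  ┃     
     ┃│ 0 │ . │ = │ + │                  ┃     
     ┗━━━━━━━━━━━━━━━━━━━━━━━━━━━━━━━━━━━┛     
       ┃Carol Brown │$1372.38│64        ┃      
       ┗━━━━━━━━━━━━━━━━━━━━━━━━━━━━━━━━┛      
                                               
                                               


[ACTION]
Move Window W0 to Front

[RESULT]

     ┏━━━━━━━━━━━━━━━━━━━━━━━━━━━━━━━━━━━┓     
     ┃ Calculator                        ┃     
     ┠───────────────────────────────────┨     
     ┃                                  0┃     
     ┃┌───┬───┬───┬───┐                  ┃     
     ┃│┏━━━━━━━━━━━━━━━━━━━━━━━━━━━━━━━━┓┃     
     ┃├┃ DataTable                      ┃┃     
     ┃│┠────────────────────────────────┨┃     
     ┃├┃Name        │Amount ▲│Age       ┃┃     
     ┃│┃────────────┼────────┼───       ┃┃     
     ┃├┃Bob Wilson  │$33.83  │43        ┃┃     
     ┃│┃Carol Jones │$216.51 │25        ┃┃     
     ┗━┃Alice Wilson│$731.32 │61        ┃┛     
       ┃Carol Brown │$1372.38│64        ┃      
       ┗━━━━━━━━━━━━━━━━━━━━━━━━━━━━━━━━┛      
                                               
                                               


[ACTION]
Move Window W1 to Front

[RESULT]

     ┏━━━━━━━━━━━━━━━━━━━━━━━━━━━━━━━━━━━┓     
     ┃ Calculator                        ┃     
     ┠───────────────────────────────────┨     
     ┃                                  0┃     
     ┃┌───┬───┬───┬───┐                  ┃     
     ┃│ 7 │ 8 │ 9 │ ÷ │                  ┃     
     ┃├───┼───┼───┼───┤                  ┃     
     ┃│ 4 │ 5 │ 6 │ × │                  ┃     
     ┃├───┼───┼───┼───┤                  ┃     
     ┃│ 1 │ 2 │ 3 │ - │                  ┃     
     ┃├───┼───┼───┼───┤                  ┃     
     ┃│ 0 │ . │ = │ + │                  ┃     
     ┗━━━━━━━━━━━━━━━━━━━━━━━━━━━━━━━━━━━┛     
       ┃Carol Brown │$1372.38│64        ┃      
       ┗━━━━━━━━━━━━━━━━━━━━━━━━━━━━━━━━┛      
                                               
                                               


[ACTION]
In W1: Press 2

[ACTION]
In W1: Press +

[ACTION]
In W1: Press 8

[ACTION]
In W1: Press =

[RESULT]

     ┏━━━━━━━━━━━━━━━━━━━━━━━━━━━━━━━━━━━┓     
     ┃ Calculator                        ┃     
     ┠───────────────────────────────────┨     
     ┃                                 10┃     
     ┃┌───┬───┬───┬───┐                  ┃     
     ┃│ 7 │ 8 │ 9 │ ÷ │                  ┃     
     ┃├───┼───┼───┼───┤                  ┃     
     ┃│ 4 │ 5 │ 6 │ × │                  ┃     
     ┃├───┼───┼───┼───┤                  ┃     
     ┃│ 1 │ 2 │ 3 │ - │                  ┃     
     ┃├───┼───┼───┼───┤                  ┃     
     ┃│ 0 │ . │ = │ + │                  ┃     
     ┗━━━━━━━━━━━━━━━━━━━━━━━━━━━━━━━━━━━┛     
       ┃Carol Brown │$1372.38│64        ┃      
       ┗━━━━━━━━━━━━━━━━━━━━━━━━━━━━━━━━┛      
                                               
                                               


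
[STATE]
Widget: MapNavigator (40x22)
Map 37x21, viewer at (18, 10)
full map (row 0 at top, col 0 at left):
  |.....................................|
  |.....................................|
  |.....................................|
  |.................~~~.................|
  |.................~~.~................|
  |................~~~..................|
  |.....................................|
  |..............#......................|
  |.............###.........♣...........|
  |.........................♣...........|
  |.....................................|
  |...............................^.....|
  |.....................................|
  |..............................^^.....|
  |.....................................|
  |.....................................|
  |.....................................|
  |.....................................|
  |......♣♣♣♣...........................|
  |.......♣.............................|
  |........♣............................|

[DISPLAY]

                                        
  ..................................... 
  ..................................... 
  ..................................... 
  .................~~~................. 
  .................~~.~................ 
  ................~~~.................. 
  ..................................... 
  ..............#...................... 
  .............###.........♣........... 
  .........................♣........... 
  ..................@.................. 
  ...............................^..... 
  ..................................... 
  ..............................^^..... 
  ..................................... 
  ..................................... 
  ..................................... 
  ..................................... 
  ......♣♣♣♣........................... 
  .......♣............................. 
  ........♣............................ 


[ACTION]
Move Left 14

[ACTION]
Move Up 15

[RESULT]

                                        
                                        
                                        
                                        
                                        
                                        
                                        
                                        
                                        
                                        
                                        
                ....@...................
                ........................
                ........................
                .................~~~....
                .................~~.~...
                ................~~~.....
                ........................
                ..............#.........
                .............###........
                ........................
                ........................


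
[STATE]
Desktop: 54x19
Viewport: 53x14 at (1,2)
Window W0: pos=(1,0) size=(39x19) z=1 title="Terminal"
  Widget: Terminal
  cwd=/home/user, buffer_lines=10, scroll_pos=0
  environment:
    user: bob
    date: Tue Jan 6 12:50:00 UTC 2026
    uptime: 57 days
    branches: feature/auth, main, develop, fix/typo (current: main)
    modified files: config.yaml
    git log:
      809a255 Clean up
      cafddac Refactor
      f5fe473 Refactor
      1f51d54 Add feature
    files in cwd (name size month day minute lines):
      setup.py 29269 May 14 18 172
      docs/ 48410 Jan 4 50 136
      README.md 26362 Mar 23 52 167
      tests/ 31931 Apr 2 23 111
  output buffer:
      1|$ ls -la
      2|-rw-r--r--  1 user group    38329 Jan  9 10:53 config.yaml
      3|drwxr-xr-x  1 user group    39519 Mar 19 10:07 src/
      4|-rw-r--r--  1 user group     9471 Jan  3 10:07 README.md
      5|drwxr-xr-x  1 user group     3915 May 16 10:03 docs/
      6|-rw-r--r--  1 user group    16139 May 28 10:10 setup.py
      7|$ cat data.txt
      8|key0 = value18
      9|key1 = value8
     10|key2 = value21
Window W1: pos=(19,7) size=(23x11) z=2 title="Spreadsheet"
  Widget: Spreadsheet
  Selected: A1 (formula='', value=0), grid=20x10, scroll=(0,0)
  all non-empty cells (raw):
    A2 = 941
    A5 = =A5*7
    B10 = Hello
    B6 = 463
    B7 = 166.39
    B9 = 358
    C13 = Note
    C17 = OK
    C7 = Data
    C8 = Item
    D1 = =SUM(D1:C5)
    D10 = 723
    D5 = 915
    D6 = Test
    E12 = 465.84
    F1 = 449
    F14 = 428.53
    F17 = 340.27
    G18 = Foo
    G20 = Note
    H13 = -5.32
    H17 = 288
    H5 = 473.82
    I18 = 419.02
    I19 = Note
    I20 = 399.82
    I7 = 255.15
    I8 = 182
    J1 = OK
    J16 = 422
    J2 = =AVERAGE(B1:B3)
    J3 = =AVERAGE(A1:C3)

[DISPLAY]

┠─────────────────────────────────────┨              
┃$ ls -la                             ┃              
┃-rw-r--r--  1 user group    38329 Jan┃              
┃drwxr-xr-x  1 user group    39519 Mar┃              
┃-rw-r--r--  1 user group     9471 Jan┃              
┃drwxr-xr-x  1 use┏━━━━━━━━━━━━━━━━━━━━━┓            
┃-rw-r--r--  1 use┃ Spreadsheet         ┃            
┃$ cat data.txt   ┠─────────────────────┨            
┃key0 = value18   ┃A1:                  ┃            
┃key1 = value8    ┃       A       B     ┃            
┃key2 = value21   ┃---------------------┃            
┃$ █              ┃  1      [0]       0 ┃            
┃                 ┃  2      941       0 ┃            
┃                 ┃  3        0       0 ┃            


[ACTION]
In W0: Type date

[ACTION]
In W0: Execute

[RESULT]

┠─────────────────────────────────────┨              
┃$ ls -la                             ┃              
┃-rw-r--r--  1 user group    38329 Jan┃              
┃drwxr-xr-x  1 user group    39519 Mar┃              
┃-rw-r--r--  1 user group     9471 Jan┃              
┃drwxr-xr-x  1 use┏━━━━━━━━━━━━━━━━━━━━━┓            
┃-rw-r--r--  1 use┃ Spreadsheet         ┃            
┃$ cat data.txt   ┠─────────────────────┨            
┃key0 = value18   ┃A1:                  ┃            
┃key1 = value8    ┃       A       B     ┃            
┃key2 = value21   ┃---------------------┃            
┃$ date           ┃  1      [0]       0 ┃            
┃Tue Jan 6 12:50:0┃  2      941       0 ┃            
┃$ █              ┃  3        0       0 ┃            


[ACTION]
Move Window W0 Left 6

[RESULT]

─────────────────────────────────────┨               
$ ls -la                             ┃               
-rw-r--r--  1 user group    38329 Jan┃               
drwxr-xr-x  1 user group    39519 Mar┃               
-rw-r--r--  1 user group     9471 Jan┃               
drwxr-xr-x  1 user┏━━━━━━━━━━━━━━━━━━━━━┓            
-rw-r--r--  1 user┃ Spreadsheet         ┃            
$ cat data.txt    ┠─────────────────────┨            
key0 = value18    ┃A1:                  ┃            
key1 = value8     ┃       A       B     ┃            
key2 = value21    ┃---------------------┃            
$ date            ┃  1      [0]       0 ┃            
Tue Jan 6 12:50:00┃  2      941       0 ┃            
$ █               ┃  3        0       0 ┃            


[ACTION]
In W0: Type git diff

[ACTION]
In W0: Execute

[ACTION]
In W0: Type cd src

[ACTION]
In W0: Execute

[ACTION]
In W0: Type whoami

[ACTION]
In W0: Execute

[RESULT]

─────────────────────────────────────┨               
key2 = value21                       ┃               
$ date                               ┃               
Tue Jan 6 12:50:00 UTC 2026          ┃               
$ git diff                           ┃               
diff --git a/main.┏━━━━━━━━━━━━━━━━━━━━━┓            
--- a/main.py     ┃ Spreadsheet         ┃            
+++ b/main.py     ┠─────────────────────┨            
@@ -1,3 +1,4 @@   ┃A1:                  ┃            
+# updated        ┃       A       B     ┃            
 import sys       ┃---------------------┃            
$ cd src          ┃  1      [0]       0 ┃            
                  ┃  2      941       0 ┃            
$ whoami          ┃  3        0       0 ┃            


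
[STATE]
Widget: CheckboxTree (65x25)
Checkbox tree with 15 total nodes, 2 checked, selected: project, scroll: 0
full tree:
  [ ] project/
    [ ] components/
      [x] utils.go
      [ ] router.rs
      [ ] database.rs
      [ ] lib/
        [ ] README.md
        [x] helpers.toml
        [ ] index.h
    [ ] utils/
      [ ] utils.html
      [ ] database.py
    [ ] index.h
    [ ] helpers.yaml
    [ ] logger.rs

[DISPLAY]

>[-] project/                                                    
   [-] components/                                               
     [x] utils.go                                                
     [ ] router.rs                                               
     [ ] database.rs                                             
     [-] lib/                                                    
       [ ] README.md                                             
       [x] helpers.toml                                          
       [ ] index.h                                               
   [ ] utils/                                                    
     [ ] utils.html                                              
     [ ] database.py                                             
   [ ] index.h                                                   
   [ ] helpers.yaml                                              
   [ ] logger.rs                                                 
                                                                 
                                                                 
                                                                 
                                                                 
                                                                 
                                                                 
                                                                 
                                                                 
                                                                 
                                                                 


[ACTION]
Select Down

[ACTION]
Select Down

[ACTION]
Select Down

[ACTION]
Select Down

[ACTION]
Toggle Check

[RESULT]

 [-] project/                                                    
   [-] components/                                               
     [x] utils.go                                                
     [ ] router.rs                                               
>    [x] database.rs                                             
     [-] lib/                                                    
       [ ] README.md                                             
       [x] helpers.toml                                          
       [ ] index.h                                               
   [ ] utils/                                                    
     [ ] utils.html                                              
     [ ] database.py                                             
   [ ] index.h                                                   
   [ ] helpers.yaml                                              
   [ ] logger.rs                                                 
                                                                 
                                                                 
                                                                 
                                                                 
                                                                 
                                                                 
                                                                 
                                                                 
                                                                 
                                                                 


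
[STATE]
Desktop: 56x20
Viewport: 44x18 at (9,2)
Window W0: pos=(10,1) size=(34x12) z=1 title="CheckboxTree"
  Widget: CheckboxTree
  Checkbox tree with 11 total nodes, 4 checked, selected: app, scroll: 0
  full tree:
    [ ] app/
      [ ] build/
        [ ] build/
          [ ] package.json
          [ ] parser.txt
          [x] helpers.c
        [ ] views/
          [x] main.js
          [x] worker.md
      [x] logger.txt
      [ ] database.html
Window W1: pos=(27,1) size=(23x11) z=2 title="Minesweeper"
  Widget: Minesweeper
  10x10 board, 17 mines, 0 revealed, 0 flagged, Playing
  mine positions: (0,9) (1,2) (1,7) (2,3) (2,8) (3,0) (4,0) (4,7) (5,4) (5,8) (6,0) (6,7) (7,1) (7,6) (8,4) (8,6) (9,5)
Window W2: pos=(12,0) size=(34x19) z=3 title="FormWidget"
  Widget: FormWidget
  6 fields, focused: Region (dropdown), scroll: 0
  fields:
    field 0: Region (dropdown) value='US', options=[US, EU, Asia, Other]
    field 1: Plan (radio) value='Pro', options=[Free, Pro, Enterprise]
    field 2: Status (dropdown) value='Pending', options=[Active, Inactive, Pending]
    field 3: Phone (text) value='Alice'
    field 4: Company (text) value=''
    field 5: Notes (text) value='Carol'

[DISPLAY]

 ┃ ┠────────────────────────────────┨   ┃   
 ┠─┃> Region:     [US             ▼]┃───┨   
 ┃>┃  Plan:       ( ) Free  (●) Pro ┃   ┃   
 ┃ ┃  Status:     [Pending        ▼]┃   ┃   
 ┃ ┃  Phone:      [Alice           ]┃   ┃   
 ┃ ┃  Company:    [                ]┃   ┃   
 ┃ ┃  Notes:      [Carol           ]┃   ┃   
 ┃ ┃                                ┃   ┃   
 ┃ ┃                                ┃   ┃   
 ┃ ┃                                ┃━━━┛   
 ┗━┃                                ┃       
   ┃                                ┃       
   ┃                                ┃       
   ┃                                ┃       
   ┃                                ┃       
   ┃                                ┃       
   ┗━━━━━━━━━━━━━━━━━━━━━━━━━━━━━━━━┛       
                                            


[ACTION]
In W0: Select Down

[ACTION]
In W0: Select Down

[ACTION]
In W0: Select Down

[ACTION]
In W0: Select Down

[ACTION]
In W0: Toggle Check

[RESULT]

 ┃ ┠────────────────────────────────┨   ┃   
 ┠─┃> Region:     [US             ▼]┃───┨   
 ┃ ┃  Plan:       ( ) Free  (●) Pro ┃   ┃   
 ┃ ┃  Status:     [Pending        ▼]┃   ┃   
 ┃ ┃  Phone:      [Alice           ]┃   ┃   
 ┃ ┃  Company:    [                ]┃   ┃   
 ┃>┃  Notes:      [Carol           ]┃   ┃   
 ┃ ┃                                ┃   ┃   
 ┃ ┃                                ┃   ┃   
 ┃ ┃                                ┃━━━┛   
 ┗━┃                                ┃       
   ┃                                ┃       
   ┃                                ┃       
   ┃                                ┃       
   ┃                                ┃       
   ┃                                ┃       
   ┗━━━━━━━━━━━━━━━━━━━━━━━━━━━━━━━━┛       
                                            
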